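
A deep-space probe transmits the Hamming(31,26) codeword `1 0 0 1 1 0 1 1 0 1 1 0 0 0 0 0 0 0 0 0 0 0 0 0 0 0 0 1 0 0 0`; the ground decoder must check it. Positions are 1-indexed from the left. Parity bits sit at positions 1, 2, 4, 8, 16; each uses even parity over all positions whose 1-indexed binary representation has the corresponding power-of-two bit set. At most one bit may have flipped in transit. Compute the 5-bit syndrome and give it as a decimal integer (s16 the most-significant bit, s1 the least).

s1: b1⊕b3⊕b5⊕b7⊕b9⊕b11⊕b13⊕b15⊕b17⊕b19⊕b21⊕b23⊕b25⊕b27⊕b29⊕b31 = 1⊕0⊕1⊕1⊕0⊕1⊕0⊕0⊕0⊕0⊕0⊕0⊕0⊕0⊕0⊕0 = 0
s2: b2⊕b3⊕b6⊕b7⊕b10⊕b11⊕b14⊕b15⊕b18⊕b19⊕b22⊕b23⊕b26⊕b27⊕b30⊕b31 = 0⊕0⊕0⊕1⊕1⊕1⊕0⊕0⊕0⊕0⊕0⊕0⊕0⊕0⊕0⊕0 = 1
s4: b4⊕b5⊕b6⊕b7⊕b12⊕b13⊕b14⊕b15⊕b20⊕b21⊕b22⊕b23⊕b28⊕b29⊕b30⊕b31 = 1⊕1⊕0⊕1⊕0⊕0⊕0⊕0⊕0⊕0⊕0⊕0⊕1⊕0⊕0⊕0 = 0
s8: b8⊕b9⊕b10⊕b11⊕b12⊕b13⊕b14⊕b15⊕b24⊕b25⊕b26⊕b27⊕b28⊕b29⊕b30⊕b31 = 1⊕0⊕1⊕1⊕0⊕0⊕0⊕0⊕0⊕0⊕0⊕0⊕1⊕0⊕0⊕0 = 0
s16: b16⊕b17⊕b18⊕b19⊕b20⊕b21⊕b22⊕b23⊕b24⊕b25⊕b26⊕b27⊕b28⊕b29⊕b30⊕b31 = 0⊕0⊕0⊕0⊕0⊕0⊕0⊕0⊕0⊕0⊕0⊕0⊕1⊕0⊕0⊕0 = 1
Syndrome (s16...s1) = 10010 → position 18.

18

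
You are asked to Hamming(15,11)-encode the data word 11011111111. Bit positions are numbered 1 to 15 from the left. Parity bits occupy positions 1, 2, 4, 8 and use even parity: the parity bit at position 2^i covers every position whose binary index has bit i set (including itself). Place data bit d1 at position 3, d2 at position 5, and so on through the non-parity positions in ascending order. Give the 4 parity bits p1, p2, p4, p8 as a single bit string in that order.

Place data bits at non-power-of-two positions: b3=1, b5=1, b6=0, b7=1, b9=1, b10=1, b11=1, b12=1, b13=1, b14=1, b15=1.
p1 = XOR of data positions {3,5,7,9,11,13,15} = 1⊕1⊕1⊕1⊕1⊕1⊕1 = 1
p2 = XOR of data positions {3,6,7,10,11,14,15} = 1⊕0⊕1⊕1⊕1⊕1⊕1 = 0
p4 = XOR of data positions {5,6,7,12,13,14,15} = 1⊕0⊕1⊕1⊕1⊕1⊕1 = 0
p8 = XOR of data positions {9,10,11,12,13,14,15} = 1⊕1⊕1⊕1⊕1⊕1⊕1 = 1
Parity bits p1,p2,p4,p8 = 1001

1001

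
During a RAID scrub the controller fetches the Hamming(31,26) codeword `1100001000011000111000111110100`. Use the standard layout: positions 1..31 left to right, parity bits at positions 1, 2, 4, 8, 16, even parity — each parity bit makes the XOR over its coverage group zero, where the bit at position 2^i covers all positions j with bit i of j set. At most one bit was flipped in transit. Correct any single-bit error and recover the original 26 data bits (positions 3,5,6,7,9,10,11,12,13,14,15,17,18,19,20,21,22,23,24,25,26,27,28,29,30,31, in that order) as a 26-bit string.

00010001100111000111110101

s1: b1⊕b3⊕b5⊕b7⊕b9⊕b11⊕b13⊕b15⊕b17⊕b19⊕b21⊕b23⊕b25⊕b27⊕b29⊕b31 = 1⊕0⊕0⊕1⊕0⊕0⊕1⊕0⊕1⊕1⊕0⊕1⊕1⊕1⊕1⊕0 = 1
s2: b2⊕b3⊕b6⊕b7⊕b10⊕b11⊕b14⊕b15⊕b18⊕b19⊕b22⊕b23⊕b26⊕b27⊕b30⊕b31 = 1⊕0⊕0⊕1⊕0⊕0⊕0⊕0⊕1⊕1⊕0⊕1⊕1⊕1⊕0⊕0 = 1
s4: b4⊕b5⊕b6⊕b7⊕b12⊕b13⊕b14⊕b15⊕b20⊕b21⊕b22⊕b23⊕b28⊕b29⊕b30⊕b31 = 0⊕0⊕0⊕1⊕1⊕1⊕0⊕0⊕0⊕0⊕0⊕1⊕0⊕1⊕0⊕0 = 1
s8: b8⊕b9⊕b10⊕b11⊕b12⊕b13⊕b14⊕b15⊕b24⊕b25⊕b26⊕b27⊕b28⊕b29⊕b30⊕b31 = 0⊕0⊕0⊕0⊕1⊕1⊕0⊕0⊕1⊕1⊕1⊕1⊕0⊕1⊕0⊕0 = 1
s16: b16⊕b17⊕b18⊕b19⊕b20⊕b21⊕b22⊕b23⊕b24⊕b25⊕b26⊕b27⊕b28⊕b29⊕b30⊕b31 = 0⊕1⊕1⊕1⊕0⊕0⊕0⊕1⊕1⊕1⊕1⊕1⊕0⊕1⊕0⊕0 = 1
Syndrome (s16...s1) = 11111 → position 31.
Flip bit 31: corrected codeword = 1100001000011000111000111110101
Data bits at positions 3,5,6,7,9,10,11,12,13,14,15,17,18,19,20,21,22,23,24,25,26,27,28,29,30,31: 00010001100111000111110101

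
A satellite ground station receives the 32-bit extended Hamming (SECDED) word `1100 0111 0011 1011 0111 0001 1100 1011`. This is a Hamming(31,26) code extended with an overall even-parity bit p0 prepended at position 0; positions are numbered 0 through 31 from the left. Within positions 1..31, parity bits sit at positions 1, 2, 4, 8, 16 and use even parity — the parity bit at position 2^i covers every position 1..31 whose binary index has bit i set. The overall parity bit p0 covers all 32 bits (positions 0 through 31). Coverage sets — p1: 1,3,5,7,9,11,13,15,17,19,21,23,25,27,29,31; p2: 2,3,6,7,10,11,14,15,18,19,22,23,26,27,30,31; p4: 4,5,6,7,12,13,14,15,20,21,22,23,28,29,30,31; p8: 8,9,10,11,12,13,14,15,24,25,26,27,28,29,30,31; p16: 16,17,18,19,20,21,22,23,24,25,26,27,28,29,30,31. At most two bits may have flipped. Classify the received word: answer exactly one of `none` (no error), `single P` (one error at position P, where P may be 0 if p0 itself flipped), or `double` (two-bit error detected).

single 18

s1: b1⊕b3⊕b5⊕b7⊕b9⊕b11⊕b13⊕b15⊕b17⊕b19⊕b21⊕b23⊕b25⊕b27⊕b29⊕b31 = 1⊕0⊕1⊕1⊕0⊕1⊕0⊕1⊕1⊕1⊕0⊕1⊕1⊕0⊕0⊕1 = 0
s2: b2⊕b3⊕b6⊕b7⊕b10⊕b11⊕b14⊕b15⊕b18⊕b19⊕b22⊕b23⊕b26⊕b27⊕b30⊕b31 = 0⊕0⊕1⊕1⊕1⊕1⊕1⊕1⊕1⊕1⊕0⊕1⊕0⊕0⊕1⊕1 = 1
s4: b4⊕b5⊕b6⊕b7⊕b12⊕b13⊕b14⊕b15⊕b20⊕b21⊕b22⊕b23⊕b28⊕b29⊕b30⊕b31 = 0⊕1⊕1⊕1⊕1⊕0⊕1⊕1⊕0⊕0⊕0⊕1⊕1⊕0⊕1⊕1 = 0
s8: b8⊕b9⊕b10⊕b11⊕b12⊕b13⊕b14⊕b15⊕b24⊕b25⊕b26⊕b27⊕b28⊕b29⊕b30⊕b31 = 0⊕0⊕1⊕1⊕1⊕0⊕1⊕1⊕1⊕1⊕0⊕0⊕1⊕0⊕1⊕1 = 0
s16: b16⊕b17⊕b18⊕b19⊕b20⊕b21⊕b22⊕b23⊕b24⊕b25⊕b26⊕b27⊕b28⊕b29⊕b30⊕b31 = 0⊕1⊕1⊕1⊕0⊕0⊕0⊕1⊕1⊕1⊕0⊕0⊕1⊕0⊕1⊕1 = 1
Syndrome (s16...s1) = 10010 → position 18.
Overall parity (XOR of all 32 bits, including p0): 1⊕1⊕0⊕0⊕0⊕1⊕1⊕1⊕0⊕0⊕1⊕1⊕1⊕0⊕1⊕1⊕0⊕1⊕1⊕1⊕0⊕0⊕0⊕1⊕1⊕1⊕0⊕0⊕1⊕0⊕1⊕1 = 1
Overall=1, syndrome position=18 → single-bit error at position 18.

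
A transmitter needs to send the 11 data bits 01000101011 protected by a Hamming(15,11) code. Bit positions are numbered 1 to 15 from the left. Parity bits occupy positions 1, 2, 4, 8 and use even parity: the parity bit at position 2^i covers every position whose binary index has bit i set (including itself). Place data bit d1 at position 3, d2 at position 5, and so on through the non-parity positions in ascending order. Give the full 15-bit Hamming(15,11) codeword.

010010000101011

Place data bits at non-power-of-two positions: b3=0, b5=1, b6=0, b7=0, b9=0, b10=1, b11=0, b12=1, b13=0, b14=1, b15=1.
p1 = XOR of data positions {3,5,7,9,11,13,15} = 0⊕1⊕0⊕0⊕0⊕0⊕1 = 0
p2 = XOR of data positions {3,6,7,10,11,14,15} = 0⊕0⊕0⊕1⊕0⊕1⊕1 = 1
p4 = XOR of data positions {5,6,7,12,13,14,15} = 1⊕0⊕0⊕1⊕0⊕1⊕1 = 0
p8 = XOR of data positions {9,10,11,12,13,14,15} = 0⊕1⊕0⊕1⊕0⊕1⊕1 = 0
Codeword b1..b15 = 010010000101011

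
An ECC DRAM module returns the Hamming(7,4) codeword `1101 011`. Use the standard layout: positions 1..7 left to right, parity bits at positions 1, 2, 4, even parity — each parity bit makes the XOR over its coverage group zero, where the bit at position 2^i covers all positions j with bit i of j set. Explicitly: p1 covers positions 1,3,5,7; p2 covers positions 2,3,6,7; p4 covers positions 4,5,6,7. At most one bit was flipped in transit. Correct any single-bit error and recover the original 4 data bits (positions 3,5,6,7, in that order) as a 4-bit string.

s1: b1⊕b3⊕b5⊕b7 = 1⊕0⊕0⊕1 = 0
s2: b2⊕b3⊕b6⊕b7 = 1⊕0⊕1⊕1 = 1
s4: b4⊕b5⊕b6⊕b7 = 1⊕0⊕1⊕1 = 1
Syndrome (s4...s1) = 110 → position 6.
Flip bit 6: corrected codeword = 1101001
Data bits at positions 3,5,6,7: 0001

0001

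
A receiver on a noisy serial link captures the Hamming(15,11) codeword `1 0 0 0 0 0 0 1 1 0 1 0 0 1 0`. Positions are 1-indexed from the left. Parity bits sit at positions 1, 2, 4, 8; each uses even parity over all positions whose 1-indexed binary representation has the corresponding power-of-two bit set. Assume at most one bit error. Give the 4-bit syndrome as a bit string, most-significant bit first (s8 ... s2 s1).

s1: b1⊕b3⊕b5⊕b7⊕b9⊕b11⊕b13⊕b15 = 1⊕0⊕0⊕0⊕1⊕1⊕0⊕0 = 1
s2: b2⊕b3⊕b6⊕b7⊕b10⊕b11⊕b14⊕b15 = 0⊕0⊕0⊕0⊕0⊕1⊕1⊕0 = 0
s4: b4⊕b5⊕b6⊕b7⊕b12⊕b13⊕b14⊕b15 = 0⊕0⊕0⊕0⊕0⊕0⊕1⊕0 = 1
s8: b8⊕b9⊕b10⊕b11⊕b12⊕b13⊕b14⊕b15 = 1⊕1⊕0⊕1⊕0⊕0⊕1⊕0 = 0
Syndrome (s8...s1) = 0101 → position 5.

0101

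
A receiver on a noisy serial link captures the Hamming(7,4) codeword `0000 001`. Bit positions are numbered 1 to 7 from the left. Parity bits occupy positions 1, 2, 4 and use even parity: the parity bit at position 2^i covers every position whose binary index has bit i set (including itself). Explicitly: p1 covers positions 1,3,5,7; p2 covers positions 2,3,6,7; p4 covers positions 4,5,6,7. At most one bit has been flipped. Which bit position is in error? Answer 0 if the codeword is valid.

s1: b1⊕b3⊕b5⊕b7 = 0⊕0⊕0⊕1 = 1
s2: b2⊕b3⊕b6⊕b7 = 0⊕0⊕0⊕1 = 1
s4: b4⊕b5⊕b6⊕b7 = 0⊕0⊕0⊕1 = 1
Syndrome (s4...s1) = 111 → position 7.

7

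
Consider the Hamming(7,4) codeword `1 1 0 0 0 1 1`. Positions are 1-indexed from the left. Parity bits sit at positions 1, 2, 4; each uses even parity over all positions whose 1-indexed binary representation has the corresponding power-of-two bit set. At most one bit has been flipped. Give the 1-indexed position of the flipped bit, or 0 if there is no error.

2

s1: b1⊕b3⊕b5⊕b7 = 1⊕0⊕0⊕1 = 0
s2: b2⊕b3⊕b6⊕b7 = 1⊕0⊕1⊕1 = 1
s4: b4⊕b5⊕b6⊕b7 = 0⊕0⊕1⊕1 = 0
Syndrome (s4...s1) = 010 → position 2.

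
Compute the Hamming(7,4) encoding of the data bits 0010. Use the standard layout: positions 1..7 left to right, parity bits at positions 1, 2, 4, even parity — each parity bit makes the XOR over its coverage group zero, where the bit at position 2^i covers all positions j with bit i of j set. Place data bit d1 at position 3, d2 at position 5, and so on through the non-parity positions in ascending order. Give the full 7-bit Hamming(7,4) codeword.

Place data bits at non-power-of-two positions: b3=0, b5=0, b6=1, b7=0.
p1 = XOR of data positions {3,5,7} = 0⊕0⊕0 = 0
p2 = XOR of data positions {3,6,7} = 0⊕1⊕0 = 1
p4 = XOR of data positions {5,6,7} = 0⊕1⊕0 = 1
Codeword b1..b7 = 0101010

0101010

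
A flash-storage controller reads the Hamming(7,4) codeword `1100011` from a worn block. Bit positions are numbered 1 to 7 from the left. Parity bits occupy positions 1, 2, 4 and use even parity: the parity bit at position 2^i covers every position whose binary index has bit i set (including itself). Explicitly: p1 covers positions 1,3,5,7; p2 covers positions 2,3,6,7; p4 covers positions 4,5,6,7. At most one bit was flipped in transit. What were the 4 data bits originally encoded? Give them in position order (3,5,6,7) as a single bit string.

s1: b1⊕b3⊕b5⊕b7 = 1⊕0⊕0⊕1 = 0
s2: b2⊕b3⊕b6⊕b7 = 1⊕0⊕1⊕1 = 1
s4: b4⊕b5⊕b6⊕b7 = 0⊕0⊕1⊕1 = 0
Syndrome (s4...s1) = 010 → position 2.
Flip bit 2: corrected codeword = 1000011
Data bits at positions 3,5,6,7: 0011

0011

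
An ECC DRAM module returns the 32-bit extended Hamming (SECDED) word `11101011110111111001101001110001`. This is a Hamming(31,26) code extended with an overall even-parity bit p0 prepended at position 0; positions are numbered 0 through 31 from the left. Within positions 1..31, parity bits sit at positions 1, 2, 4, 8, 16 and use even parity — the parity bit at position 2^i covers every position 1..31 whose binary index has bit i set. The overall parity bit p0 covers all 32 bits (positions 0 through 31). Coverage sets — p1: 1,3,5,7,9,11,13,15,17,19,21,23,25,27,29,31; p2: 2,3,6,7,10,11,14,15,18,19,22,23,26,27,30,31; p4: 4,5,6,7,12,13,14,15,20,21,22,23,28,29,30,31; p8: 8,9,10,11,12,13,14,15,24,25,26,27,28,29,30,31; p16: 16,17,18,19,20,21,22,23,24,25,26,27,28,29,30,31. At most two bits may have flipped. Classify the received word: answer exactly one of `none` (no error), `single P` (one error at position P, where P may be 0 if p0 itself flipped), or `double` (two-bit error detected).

single 10

s1: b1⊕b3⊕b5⊕b7⊕b9⊕b11⊕b13⊕b15⊕b17⊕b19⊕b21⊕b23⊕b25⊕b27⊕b29⊕b31 = 1⊕0⊕0⊕1⊕1⊕1⊕1⊕1⊕0⊕1⊕0⊕0⊕1⊕1⊕0⊕1 = 0
s2: b2⊕b3⊕b6⊕b7⊕b10⊕b11⊕b14⊕b15⊕b18⊕b19⊕b22⊕b23⊕b26⊕b27⊕b30⊕b31 = 1⊕0⊕1⊕1⊕0⊕1⊕1⊕1⊕0⊕1⊕1⊕0⊕1⊕1⊕0⊕1 = 1
s4: b4⊕b5⊕b6⊕b7⊕b12⊕b13⊕b14⊕b15⊕b20⊕b21⊕b22⊕b23⊕b28⊕b29⊕b30⊕b31 = 1⊕0⊕1⊕1⊕1⊕1⊕1⊕1⊕1⊕0⊕1⊕0⊕0⊕0⊕0⊕1 = 0
s8: b8⊕b9⊕b10⊕b11⊕b12⊕b13⊕b14⊕b15⊕b24⊕b25⊕b26⊕b27⊕b28⊕b29⊕b30⊕b31 = 1⊕1⊕0⊕1⊕1⊕1⊕1⊕1⊕0⊕1⊕1⊕1⊕0⊕0⊕0⊕1 = 1
s16: b16⊕b17⊕b18⊕b19⊕b20⊕b21⊕b22⊕b23⊕b24⊕b25⊕b26⊕b27⊕b28⊕b29⊕b30⊕b31 = 1⊕0⊕0⊕1⊕1⊕0⊕1⊕0⊕0⊕1⊕1⊕1⊕0⊕0⊕0⊕1 = 0
Syndrome (s16...s1) = 01010 → position 10.
Overall parity (XOR of all 32 bits, including p0): 1⊕1⊕1⊕0⊕1⊕0⊕1⊕1⊕1⊕1⊕0⊕1⊕1⊕1⊕1⊕1⊕1⊕0⊕0⊕1⊕1⊕0⊕1⊕0⊕0⊕1⊕1⊕1⊕0⊕0⊕0⊕1 = 1
Overall=1, syndrome position=10 → single-bit error at position 10.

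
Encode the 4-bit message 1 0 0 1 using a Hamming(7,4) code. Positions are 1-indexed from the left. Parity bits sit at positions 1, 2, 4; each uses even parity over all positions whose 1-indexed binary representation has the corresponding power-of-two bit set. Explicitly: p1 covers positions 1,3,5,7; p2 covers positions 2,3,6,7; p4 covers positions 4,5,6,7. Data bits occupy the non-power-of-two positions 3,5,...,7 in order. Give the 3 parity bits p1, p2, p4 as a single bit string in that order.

Place data bits at non-power-of-two positions: b3=1, b5=0, b6=0, b7=1.
p1 = XOR of data positions {3,5,7} = 1⊕0⊕1 = 0
p2 = XOR of data positions {3,6,7} = 1⊕0⊕1 = 0
p4 = XOR of data positions {5,6,7} = 0⊕0⊕1 = 1
Parity bits p1,p2,p4 = 001

001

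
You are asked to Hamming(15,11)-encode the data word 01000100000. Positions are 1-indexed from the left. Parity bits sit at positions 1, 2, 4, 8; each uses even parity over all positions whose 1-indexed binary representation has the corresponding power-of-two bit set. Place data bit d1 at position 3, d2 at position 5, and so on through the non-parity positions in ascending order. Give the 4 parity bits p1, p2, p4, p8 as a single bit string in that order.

1111

Place data bits at non-power-of-two positions: b3=0, b5=1, b6=0, b7=0, b9=0, b10=1, b11=0, b12=0, b13=0, b14=0, b15=0.
p1 = XOR of data positions {3,5,7,9,11,13,15} = 0⊕1⊕0⊕0⊕0⊕0⊕0 = 1
p2 = XOR of data positions {3,6,7,10,11,14,15} = 0⊕0⊕0⊕1⊕0⊕0⊕0 = 1
p4 = XOR of data positions {5,6,7,12,13,14,15} = 1⊕0⊕0⊕0⊕0⊕0⊕0 = 1
p8 = XOR of data positions {9,10,11,12,13,14,15} = 0⊕1⊕0⊕0⊕0⊕0⊕0 = 1
Parity bits p1,p2,p4,p8 = 1111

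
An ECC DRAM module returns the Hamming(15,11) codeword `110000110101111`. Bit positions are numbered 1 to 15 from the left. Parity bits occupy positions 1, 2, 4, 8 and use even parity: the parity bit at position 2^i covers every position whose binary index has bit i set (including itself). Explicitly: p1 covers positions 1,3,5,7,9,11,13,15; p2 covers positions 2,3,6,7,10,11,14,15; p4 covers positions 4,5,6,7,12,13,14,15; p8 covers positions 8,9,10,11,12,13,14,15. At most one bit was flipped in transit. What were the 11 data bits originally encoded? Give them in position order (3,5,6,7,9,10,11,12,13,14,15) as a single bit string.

s1: b1⊕b3⊕b5⊕b7⊕b9⊕b11⊕b13⊕b15 = 1⊕0⊕0⊕1⊕0⊕0⊕1⊕1 = 0
s2: b2⊕b3⊕b6⊕b7⊕b10⊕b11⊕b14⊕b15 = 1⊕0⊕0⊕1⊕1⊕0⊕1⊕1 = 1
s4: b4⊕b5⊕b6⊕b7⊕b12⊕b13⊕b14⊕b15 = 0⊕0⊕0⊕1⊕1⊕1⊕1⊕1 = 1
s8: b8⊕b9⊕b10⊕b11⊕b12⊕b13⊕b14⊕b15 = 1⊕0⊕1⊕0⊕1⊕1⊕1⊕1 = 0
Syndrome (s8...s1) = 0110 → position 6.
Flip bit 6: corrected codeword = 110001110101111
Data bits at positions 3,5,6,7,9,10,11,12,13,14,15: 00110101111

00110101111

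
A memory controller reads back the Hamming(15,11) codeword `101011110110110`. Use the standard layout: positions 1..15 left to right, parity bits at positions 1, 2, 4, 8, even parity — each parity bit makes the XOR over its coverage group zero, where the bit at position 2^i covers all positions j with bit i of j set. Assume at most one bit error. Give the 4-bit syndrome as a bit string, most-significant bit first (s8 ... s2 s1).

1100

s1: b1⊕b3⊕b5⊕b7⊕b9⊕b11⊕b13⊕b15 = 1⊕1⊕1⊕1⊕0⊕1⊕1⊕0 = 0
s2: b2⊕b3⊕b6⊕b7⊕b10⊕b11⊕b14⊕b15 = 0⊕1⊕1⊕1⊕1⊕1⊕1⊕0 = 0
s4: b4⊕b5⊕b6⊕b7⊕b12⊕b13⊕b14⊕b15 = 0⊕1⊕1⊕1⊕0⊕1⊕1⊕0 = 1
s8: b8⊕b9⊕b10⊕b11⊕b12⊕b13⊕b14⊕b15 = 1⊕0⊕1⊕1⊕0⊕1⊕1⊕0 = 1
Syndrome (s8...s1) = 1100 → position 12.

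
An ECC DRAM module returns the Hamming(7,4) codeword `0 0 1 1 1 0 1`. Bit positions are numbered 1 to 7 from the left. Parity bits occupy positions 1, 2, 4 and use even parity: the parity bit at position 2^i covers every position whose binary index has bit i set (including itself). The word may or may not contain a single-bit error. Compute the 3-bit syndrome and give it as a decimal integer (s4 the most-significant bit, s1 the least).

s1: b1⊕b3⊕b5⊕b7 = 0⊕1⊕1⊕1 = 1
s2: b2⊕b3⊕b6⊕b7 = 0⊕1⊕0⊕1 = 0
s4: b4⊕b5⊕b6⊕b7 = 1⊕1⊕0⊕1 = 1
Syndrome (s4...s1) = 101 → position 5.

5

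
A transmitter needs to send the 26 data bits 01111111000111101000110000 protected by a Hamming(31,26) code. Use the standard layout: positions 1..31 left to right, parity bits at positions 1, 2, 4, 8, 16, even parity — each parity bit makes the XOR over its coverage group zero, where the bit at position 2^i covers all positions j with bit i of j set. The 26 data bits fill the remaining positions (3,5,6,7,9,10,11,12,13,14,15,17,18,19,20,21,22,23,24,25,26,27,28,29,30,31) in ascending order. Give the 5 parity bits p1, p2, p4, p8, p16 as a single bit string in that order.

Place data bits at non-power-of-two positions: b3=0, b5=1, b6=1, b7=1, b9=1, b10=1, b11=1, b12=1, b13=0, b14=0, b15=0, b17=1, b18=1, b19=1, b20=1, b21=0, b22=1, b23=0, b24=0, b25=0, b26=1, b27=1, b28=0, b29=0, b30=0, b31=0.
p1 = XOR of data positions {3,5,7,9,11,13,15,17,19,21,23,25,27,29,31} = 0⊕1⊕1⊕1⊕1⊕0⊕0⊕1⊕1⊕0⊕0⊕0⊕1⊕0⊕0 = 1
p2 = XOR of data positions {3,6,7,10,11,14,15,18,19,22,23,26,27,30,31} = 0⊕1⊕1⊕1⊕1⊕0⊕0⊕1⊕1⊕1⊕0⊕1⊕1⊕0⊕0 = 1
p4 = XOR of data positions {5,6,7,12,13,14,15,20,21,22,23,28,29,30,31} = 1⊕1⊕1⊕1⊕0⊕0⊕0⊕1⊕0⊕1⊕0⊕0⊕0⊕0⊕0 = 0
p8 = XOR of data positions {9,10,11,12,13,14,15,24,25,26,27,28,29,30,31} = 1⊕1⊕1⊕1⊕0⊕0⊕0⊕0⊕0⊕1⊕1⊕0⊕0⊕0⊕0 = 0
p16 = XOR of data positions {17,18,19,20,21,22,23,24,25,26,27,28,29,30,31} = 1⊕1⊕1⊕1⊕0⊕1⊕0⊕0⊕0⊕1⊕1⊕0⊕0⊕0⊕0 = 1
Parity bits p1,p2,p4,p8,p16 = 11001

11001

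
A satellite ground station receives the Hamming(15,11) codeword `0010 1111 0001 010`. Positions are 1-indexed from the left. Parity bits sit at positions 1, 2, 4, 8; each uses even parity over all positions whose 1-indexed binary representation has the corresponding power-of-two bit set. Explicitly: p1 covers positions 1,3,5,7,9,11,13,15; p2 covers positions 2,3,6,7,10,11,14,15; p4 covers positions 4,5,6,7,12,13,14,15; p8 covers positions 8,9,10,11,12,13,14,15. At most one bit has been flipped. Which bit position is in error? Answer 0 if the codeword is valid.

s1: b1⊕b3⊕b5⊕b7⊕b9⊕b11⊕b13⊕b15 = 0⊕1⊕1⊕1⊕0⊕0⊕0⊕0 = 1
s2: b2⊕b3⊕b6⊕b7⊕b10⊕b11⊕b14⊕b15 = 0⊕1⊕1⊕1⊕0⊕0⊕1⊕0 = 0
s4: b4⊕b5⊕b6⊕b7⊕b12⊕b13⊕b14⊕b15 = 0⊕1⊕1⊕1⊕1⊕0⊕1⊕0 = 1
s8: b8⊕b9⊕b10⊕b11⊕b12⊕b13⊕b14⊕b15 = 1⊕0⊕0⊕0⊕1⊕0⊕1⊕0 = 1
Syndrome (s8...s1) = 1101 → position 13.

13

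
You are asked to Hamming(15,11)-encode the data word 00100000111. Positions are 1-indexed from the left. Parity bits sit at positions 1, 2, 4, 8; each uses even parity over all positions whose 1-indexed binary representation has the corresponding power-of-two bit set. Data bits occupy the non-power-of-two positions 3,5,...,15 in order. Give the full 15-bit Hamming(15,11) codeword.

Place data bits at non-power-of-two positions: b3=0, b5=0, b6=1, b7=0, b9=0, b10=0, b11=0, b12=0, b13=1, b14=1, b15=1.
p1 = XOR of data positions {3,5,7,9,11,13,15} = 0⊕0⊕0⊕0⊕0⊕1⊕1 = 0
p2 = XOR of data positions {3,6,7,10,11,14,15} = 0⊕1⊕0⊕0⊕0⊕1⊕1 = 1
p4 = XOR of data positions {5,6,7,12,13,14,15} = 0⊕1⊕0⊕0⊕1⊕1⊕1 = 0
p8 = XOR of data positions {9,10,11,12,13,14,15} = 0⊕0⊕0⊕0⊕1⊕1⊕1 = 1
Codeword b1..b15 = 010001010000111

010001010000111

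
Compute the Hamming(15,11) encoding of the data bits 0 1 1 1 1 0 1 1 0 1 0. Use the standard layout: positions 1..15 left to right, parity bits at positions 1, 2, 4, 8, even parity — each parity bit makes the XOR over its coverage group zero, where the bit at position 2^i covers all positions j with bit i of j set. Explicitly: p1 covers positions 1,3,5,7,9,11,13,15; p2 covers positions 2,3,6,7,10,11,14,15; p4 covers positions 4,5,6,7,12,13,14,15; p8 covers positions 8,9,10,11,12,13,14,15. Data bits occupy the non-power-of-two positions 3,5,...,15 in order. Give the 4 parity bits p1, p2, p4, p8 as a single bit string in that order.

Place data bits at non-power-of-two positions: b3=0, b5=1, b6=1, b7=1, b9=1, b10=0, b11=1, b12=1, b13=0, b14=1, b15=0.
p1 = XOR of data positions {3,5,7,9,11,13,15} = 0⊕1⊕1⊕1⊕1⊕0⊕0 = 0
p2 = XOR of data positions {3,6,7,10,11,14,15} = 0⊕1⊕1⊕0⊕1⊕1⊕0 = 0
p4 = XOR of data positions {5,6,7,12,13,14,15} = 1⊕1⊕1⊕1⊕0⊕1⊕0 = 1
p8 = XOR of data positions {9,10,11,12,13,14,15} = 1⊕0⊕1⊕1⊕0⊕1⊕0 = 0
Parity bits p1,p2,p4,p8 = 0010

0010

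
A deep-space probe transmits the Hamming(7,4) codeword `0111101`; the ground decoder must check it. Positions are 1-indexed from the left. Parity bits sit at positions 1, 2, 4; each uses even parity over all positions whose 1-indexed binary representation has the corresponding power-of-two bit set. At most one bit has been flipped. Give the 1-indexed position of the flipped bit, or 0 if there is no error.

7

s1: b1⊕b3⊕b5⊕b7 = 0⊕1⊕1⊕1 = 1
s2: b2⊕b3⊕b6⊕b7 = 1⊕1⊕0⊕1 = 1
s4: b4⊕b5⊕b6⊕b7 = 1⊕1⊕0⊕1 = 1
Syndrome (s4...s1) = 111 → position 7.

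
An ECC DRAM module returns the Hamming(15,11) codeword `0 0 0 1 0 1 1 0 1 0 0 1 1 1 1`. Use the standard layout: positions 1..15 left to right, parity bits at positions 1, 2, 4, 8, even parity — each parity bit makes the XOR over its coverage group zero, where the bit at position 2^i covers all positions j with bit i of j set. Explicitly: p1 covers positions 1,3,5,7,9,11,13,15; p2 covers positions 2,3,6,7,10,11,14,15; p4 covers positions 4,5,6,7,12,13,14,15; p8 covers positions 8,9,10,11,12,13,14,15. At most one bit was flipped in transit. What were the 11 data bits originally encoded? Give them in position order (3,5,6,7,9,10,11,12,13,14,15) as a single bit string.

s1: b1⊕b3⊕b5⊕b7⊕b9⊕b11⊕b13⊕b15 = 0⊕0⊕0⊕1⊕1⊕0⊕1⊕1 = 0
s2: b2⊕b3⊕b6⊕b7⊕b10⊕b11⊕b14⊕b15 = 0⊕0⊕1⊕1⊕0⊕0⊕1⊕1 = 0
s4: b4⊕b5⊕b6⊕b7⊕b12⊕b13⊕b14⊕b15 = 1⊕0⊕1⊕1⊕1⊕1⊕1⊕1 = 1
s8: b8⊕b9⊕b10⊕b11⊕b12⊕b13⊕b14⊕b15 = 0⊕1⊕0⊕0⊕1⊕1⊕1⊕1 = 1
Syndrome (s8...s1) = 1100 → position 12.
Flip bit 12: corrected codeword = 000101101000111
Data bits at positions 3,5,6,7,9,10,11,12,13,14,15: 00111000111

00111000111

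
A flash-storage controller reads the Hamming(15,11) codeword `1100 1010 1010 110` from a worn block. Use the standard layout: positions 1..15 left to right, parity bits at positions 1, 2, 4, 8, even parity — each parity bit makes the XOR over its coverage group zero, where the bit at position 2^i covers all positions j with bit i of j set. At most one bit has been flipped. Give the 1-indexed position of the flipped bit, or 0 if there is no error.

0

s1: b1⊕b3⊕b5⊕b7⊕b9⊕b11⊕b13⊕b15 = 1⊕0⊕1⊕1⊕1⊕1⊕1⊕0 = 0
s2: b2⊕b3⊕b6⊕b7⊕b10⊕b11⊕b14⊕b15 = 1⊕0⊕0⊕1⊕0⊕1⊕1⊕0 = 0
s4: b4⊕b5⊕b6⊕b7⊕b12⊕b13⊕b14⊕b15 = 0⊕1⊕0⊕1⊕0⊕1⊕1⊕0 = 0
s8: b8⊕b9⊕b10⊕b11⊕b12⊕b13⊕b14⊕b15 = 0⊕1⊕0⊕1⊕0⊕1⊕1⊕0 = 0
Syndrome (s8...s1) = 0000 → position 0 (no error).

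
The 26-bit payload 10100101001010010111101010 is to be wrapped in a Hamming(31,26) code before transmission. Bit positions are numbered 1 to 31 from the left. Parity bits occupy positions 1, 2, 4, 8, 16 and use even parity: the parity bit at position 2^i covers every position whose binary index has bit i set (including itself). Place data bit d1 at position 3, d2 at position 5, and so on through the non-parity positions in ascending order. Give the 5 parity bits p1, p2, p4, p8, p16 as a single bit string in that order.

Place data bits at non-power-of-two positions: b3=1, b5=0, b6=1, b7=0, b9=0, b10=1, b11=0, b12=1, b13=0, b14=0, b15=1, b17=0, b18=1, b19=0, b20=0, b21=1, b22=0, b23=1, b24=1, b25=1, b26=1, b27=0, b28=1, b29=0, b30=1, b31=0.
p1 = XOR of data positions {3,5,7,9,11,13,15,17,19,21,23,25,27,29,31} = 1⊕0⊕0⊕0⊕0⊕0⊕1⊕0⊕0⊕1⊕1⊕1⊕0⊕0⊕0 = 1
p2 = XOR of data positions {3,6,7,10,11,14,15,18,19,22,23,26,27,30,31} = 1⊕1⊕0⊕1⊕0⊕0⊕1⊕1⊕0⊕0⊕1⊕1⊕0⊕1⊕0 = 0
p4 = XOR of data positions {5,6,7,12,13,14,15,20,21,22,23,28,29,30,31} = 0⊕1⊕0⊕1⊕0⊕0⊕1⊕0⊕1⊕0⊕1⊕1⊕0⊕1⊕0 = 1
p8 = XOR of data positions {9,10,11,12,13,14,15,24,25,26,27,28,29,30,31} = 0⊕1⊕0⊕1⊕0⊕0⊕1⊕1⊕1⊕1⊕0⊕1⊕0⊕1⊕0 = 0
p16 = XOR of data positions {17,18,19,20,21,22,23,24,25,26,27,28,29,30,31} = 0⊕1⊕0⊕0⊕1⊕0⊕1⊕1⊕1⊕1⊕0⊕1⊕0⊕1⊕0 = 0
Parity bits p1,p2,p4,p8,p16 = 10100

10100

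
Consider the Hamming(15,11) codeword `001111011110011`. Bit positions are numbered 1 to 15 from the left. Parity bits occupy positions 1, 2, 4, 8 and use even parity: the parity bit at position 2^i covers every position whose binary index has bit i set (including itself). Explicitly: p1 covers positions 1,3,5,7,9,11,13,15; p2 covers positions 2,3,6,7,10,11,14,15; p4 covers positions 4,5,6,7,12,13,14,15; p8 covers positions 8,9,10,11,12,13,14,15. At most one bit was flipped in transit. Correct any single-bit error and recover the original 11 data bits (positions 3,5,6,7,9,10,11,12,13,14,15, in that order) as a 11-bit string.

s1: b1⊕b3⊕b5⊕b7⊕b9⊕b11⊕b13⊕b15 = 0⊕1⊕1⊕0⊕1⊕1⊕0⊕1 = 1
s2: b2⊕b3⊕b6⊕b7⊕b10⊕b11⊕b14⊕b15 = 0⊕1⊕1⊕0⊕1⊕1⊕1⊕1 = 0
s4: b4⊕b5⊕b6⊕b7⊕b12⊕b13⊕b14⊕b15 = 1⊕1⊕1⊕0⊕0⊕0⊕1⊕1 = 1
s8: b8⊕b9⊕b10⊕b11⊕b12⊕b13⊕b14⊕b15 = 1⊕1⊕1⊕1⊕0⊕0⊕1⊕1 = 0
Syndrome (s8...s1) = 0101 → position 5.
Flip bit 5: corrected codeword = 001101011110011
Data bits at positions 3,5,6,7,9,10,11,12,13,14,15: 10101110011

10101110011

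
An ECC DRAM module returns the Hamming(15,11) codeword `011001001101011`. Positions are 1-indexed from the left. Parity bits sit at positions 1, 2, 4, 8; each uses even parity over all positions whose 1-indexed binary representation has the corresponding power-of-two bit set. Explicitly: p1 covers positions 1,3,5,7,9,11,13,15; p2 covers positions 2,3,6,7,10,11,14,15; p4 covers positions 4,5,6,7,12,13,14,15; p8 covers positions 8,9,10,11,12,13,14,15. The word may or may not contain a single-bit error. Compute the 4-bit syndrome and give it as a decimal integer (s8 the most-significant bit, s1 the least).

9

s1: b1⊕b3⊕b5⊕b7⊕b9⊕b11⊕b13⊕b15 = 0⊕1⊕0⊕0⊕1⊕0⊕0⊕1 = 1
s2: b2⊕b3⊕b6⊕b7⊕b10⊕b11⊕b14⊕b15 = 1⊕1⊕1⊕0⊕1⊕0⊕1⊕1 = 0
s4: b4⊕b5⊕b6⊕b7⊕b12⊕b13⊕b14⊕b15 = 0⊕0⊕1⊕0⊕1⊕0⊕1⊕1 = 0
s8: b8⊕b9⊕b10⊕b11⊕b12⊕b13⊕b14⊕b15 = 0⊕1⊕1⊕0⊕1⊕0⊕1⊕1 = 1
Syndrome (s8...s1) = 1001 → position 9.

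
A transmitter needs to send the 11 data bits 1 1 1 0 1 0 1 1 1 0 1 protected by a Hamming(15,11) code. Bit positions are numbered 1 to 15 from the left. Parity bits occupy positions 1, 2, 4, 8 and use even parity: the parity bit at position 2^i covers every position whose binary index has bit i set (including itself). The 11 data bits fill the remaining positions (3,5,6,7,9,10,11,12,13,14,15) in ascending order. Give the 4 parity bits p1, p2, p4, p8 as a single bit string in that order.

0011

Place data bits at non-power-of-two positions: b3=1, b5=1, b6=1, b7=0, b9=1, b10=0, b11=1, b12=1, b13=1, b14=0, b15=1.
p1 = XOR of data positions {3,5,7,9,11,13,15} = 1⊕1⊕0⊕1⊕1⊕1⊕1 = 0
p2 = XOR of data positions {3,6,7,10,11,14,15} = 1⊕1⊕0⊕0⊕1⊕0⊕1 = 0
p4 = XOR of data positions {5,6,7,12,13,14,15} = 1⊕1⊕0⊕1⊕1⊕0⊕1 = 1
p8 = XOR of data positions {9,10,11,12,13,14,15} = 1⊕0⊕1⊕1⊕1⊕0⊕1 = 1
Parity bits p1,p2,p4,p8 = 0011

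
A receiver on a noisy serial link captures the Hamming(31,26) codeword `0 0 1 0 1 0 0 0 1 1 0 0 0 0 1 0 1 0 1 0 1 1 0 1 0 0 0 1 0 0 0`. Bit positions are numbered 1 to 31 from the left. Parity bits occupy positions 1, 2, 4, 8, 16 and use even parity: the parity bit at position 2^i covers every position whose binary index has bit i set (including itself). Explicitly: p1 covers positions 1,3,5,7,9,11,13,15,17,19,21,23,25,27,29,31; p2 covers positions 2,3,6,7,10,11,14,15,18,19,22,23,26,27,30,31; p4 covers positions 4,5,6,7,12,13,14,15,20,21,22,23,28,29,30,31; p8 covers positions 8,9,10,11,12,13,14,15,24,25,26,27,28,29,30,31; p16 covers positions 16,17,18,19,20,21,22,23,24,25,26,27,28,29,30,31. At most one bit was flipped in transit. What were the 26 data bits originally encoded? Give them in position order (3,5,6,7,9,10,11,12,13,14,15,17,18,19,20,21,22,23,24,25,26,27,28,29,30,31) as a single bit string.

11001100000101011010001000

s1: b1⊕b3⊕b5⊕b7⊕b9⊕b11⊕b13⊕b15⊕b17⊕b19⊕b21⊕b23⊕b25⊕b27⊕b29⊕b31 = 0⊕1⊕1⊕0⊕1⊕0⊕0⊕1⊕1⊕1⊕1⊕0⊕0⊕0⊕0⊕0 = 1
s2: b2⊕b3⊕b6⊕b7⊕b10⊕b11⊕b14⊕b15⊕b18⊕b19⊕b22⊕b23⊕b26⊕b27⊕b30⊕b31 = 0⊕1⊕0⊕0⊕1⊕0⊕0⊕1⊕0⊕1⊕1⊕0⊕0⊕0⊕0⊕0 = 1
s4: b4⊕b5⊕b6⊕b7⊕b12⊕b13⊕b14⊕b15⊕b20⊕b21⊕b22⊕b23⊕b28⊕b29⊕b30⊕b31 = 0⊕1⊕0⊕0⊕0⊕0⊕0⊕1⊕0⊕1⊕1⊕0⊕1⊕0⊕0⊕0 = 1
s8: b8⊕b9⊕b10⊕b11⊕b12⊕b13⊕b14⊕b15⊕b24⊕b25⊕b26⊕b27⊕b28⊕b29⊕b30⊕b31 = 0⊕1⊕1⊕0⊕0⊕0⊕0⊕1⊕1⊕0⊕0⊕0⊕1⊕0⊕0⊕0 = 1
s16: b16⊕b17⊕b18⊕b19⊕b20⊕b21⊕b22⊕b23⊕b24⊕b25⊕b26⊕b27⊕b28⊕b29⊕b30⊕b31 = 0⊕1⊕0⊕1⊕0⊕1⊕1⊕0⊕1⊕0⊕0⊕0⊕1⊕0⊕0⊕0 = 0
Syndrome (s16...s1) = 01111 → position 15.
Flip bit 15: corrected codeword = 0010100011000000101011010001000
Data bits at positions 3,5,6,7,9,10,11,12,13,14,15,17,18,19,20,21,22,23,24,25,26,27,28,29,30,31: 11001100000101011010001000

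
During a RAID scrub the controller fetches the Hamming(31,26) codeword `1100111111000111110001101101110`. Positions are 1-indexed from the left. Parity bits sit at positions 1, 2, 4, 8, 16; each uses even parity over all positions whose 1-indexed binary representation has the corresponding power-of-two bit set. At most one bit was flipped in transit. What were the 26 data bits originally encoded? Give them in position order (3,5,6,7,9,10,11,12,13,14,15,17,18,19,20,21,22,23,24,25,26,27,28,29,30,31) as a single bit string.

s1: b1⊕b3⊕b5⊕b7⊕b9⊕b11⊕b13⊕b15⊕b17⊕b19⊕b21⊕b23⊕b25⊕b27⊕b29⊕b31 = 1⊕0⊕1⊕1⊕1⊕0⊕0⊕1⊕1⊕0⊕0⊕1⊕1⊕0⊕1⊕0 = 1
s2: b2⊕b3⊕b6⊕b7⊕b10⊕b11⊕b14⊕b15⊕b18⊕b19⊕b22⊕b23⊕b26⊕b27⊕b30⊕b31 = 1⊕0⊕1⊕1⊕1⊕0⊕1⊕1⊕1⊕0⊕1⊕1⊕1⊕0⊕1⊕0 = 1
s4: b4⊕b5⊕b6⊕b7⊕b12⊕b13⊕b14⊕b15⊕b20⊕b21⊕b22⊕b23⊕b28⊕b29⊕b30⊕b31 = 0⊕1⊕1⊕1⊕0⊕0⊕1⊕1⊕0⊕0⊕1⊕1⊕1⊕1⊕1⊕0 = 0
s8: b8⊕b9⊕b10⊕b11⊕b12⊕b13⊕b14⊕b15⊕b24⊕b25⊕b26⊕b27⊕b28⊕b29⊕b30⊕b31 = 1⊕1⊕1⊕0⊕0⊕0⊕1⊕1⊕0⊕1⊕1⊕0⊕1⊕1⊕1⊕0 = 0
s16: b16⊕b17⊕b18⊕b19⊕b20⊕b21⊕b22⊕b23⊕b24⊕b25⊕b26⊕b27⊕b28⊕b29⊕b30⊕b31 = 1⊕1⊕1⊕0⊕0⊕0⊕1⊕1⊕0⊕1⊕1⊕0⊕1⊕1⊕1⊕0 = 0
Syndrome (s16...s1) = 00011 → position 3.
Flip bit 3: corrected codeword = 1110111111000111110001101101110
Data bits at positions 3,5,6,7,9,10,11,12,13,14,15,17,18,19,20,21,22,23,24,25,26,27,28,29,30,31: 11111100011110001101101110

11111100011110001101101110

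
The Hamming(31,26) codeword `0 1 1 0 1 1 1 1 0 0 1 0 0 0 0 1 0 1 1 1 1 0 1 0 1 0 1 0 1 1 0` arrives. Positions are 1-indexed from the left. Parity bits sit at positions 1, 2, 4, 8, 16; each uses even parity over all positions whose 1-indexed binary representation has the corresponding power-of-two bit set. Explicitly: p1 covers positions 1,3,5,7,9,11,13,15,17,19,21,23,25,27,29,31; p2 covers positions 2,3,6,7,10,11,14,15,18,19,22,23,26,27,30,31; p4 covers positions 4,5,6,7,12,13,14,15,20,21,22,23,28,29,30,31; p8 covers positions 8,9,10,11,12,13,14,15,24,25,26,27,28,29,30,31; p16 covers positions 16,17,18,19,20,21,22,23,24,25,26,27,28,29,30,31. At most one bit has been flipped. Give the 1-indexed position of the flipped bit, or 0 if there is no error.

s1: b1⊕b3⊕b5⊕b7⊕b9⊕b11⊕b13⊕b15⊕b17⊕b19⊕b21⊕b23⊕b25⊕b27⊕b29⊕b31 = 0⊕1⊕1⊕1⊕0⊕1⊕0⊕0⊕0⊕1⊕1⊕1⊕1⊕1⊕1⊕0 = 0
s2: b2⊕b3⊕b6⊕b7⊕b10⊕b11⊕b14⊕b15⊕b18⊕b19⊕b22⊕b23⊕b26⊕b27⊕b30⊕b31 = 1⊕1⊕1⊕1⊕0⊕1⊕0⊕0⊕1⊕1⊕0⊕1⊕0⊕1⊕1⊕0 = 0
s4: b4⊕b5⊕b6⊕b7⊕b12⊕b13⊕b14⊕b15⊕b20⊕b21⊕b22⊕b23⊕b28⊕b29⊕b30⊕b31 = 0⊕1⊕1⊕1⊕0⊕0⊕0⊕0⊕1⊕1⊕0⊕1⊕0⊕1⊕1⊕0 = 0
s8: b8⊕b9⊕b10⊕b11⊕b12⊕b13⊕b14⊕b15⊕b24⊕b25⊕b26⊕b27⊕b28⊕b29⊕b30⊕b31 = 1⊕0⊕0⊕1⊕0⊕0⊕0⊕0⊕0⊕1⊕0⊕1⊕0⊕1⊕1⊕0 = 0
s16: b16⊕b17⊕b18⊕b19⊕b20⊕b21⊕b22⊕b23⊕b24⊕b25⊕b26⊕b27⊕b28⊕b29⊕b30⊕b31 = 1⊕0⊕1⊕1⊕1⊕1⊕0⊕1⊕0⊕1⊕0⊕1⊕0⊕1⊕1⊕0 = 0
Syndrome (s16...s1) = 00000 → position 0 (no error).

0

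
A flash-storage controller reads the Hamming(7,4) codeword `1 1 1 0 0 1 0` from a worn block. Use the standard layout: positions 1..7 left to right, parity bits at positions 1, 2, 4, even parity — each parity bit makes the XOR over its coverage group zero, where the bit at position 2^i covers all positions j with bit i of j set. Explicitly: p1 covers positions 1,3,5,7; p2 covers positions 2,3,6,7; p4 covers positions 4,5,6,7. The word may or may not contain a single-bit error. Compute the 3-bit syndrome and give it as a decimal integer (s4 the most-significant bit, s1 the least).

6

s1: b1⊕b3⊕b5⊕b7 = 1⊕1⊕0⊕0 = 0
s2: b2⊕b3⊕b6⊕b7 = 1⊕1⊕1⊕0 = 1
s4: b4⊕b5⊕b6⊕b7 = 0⊕0⊕1⊕0 = 1
Syndrome (s4...s1) = 110 → position 6.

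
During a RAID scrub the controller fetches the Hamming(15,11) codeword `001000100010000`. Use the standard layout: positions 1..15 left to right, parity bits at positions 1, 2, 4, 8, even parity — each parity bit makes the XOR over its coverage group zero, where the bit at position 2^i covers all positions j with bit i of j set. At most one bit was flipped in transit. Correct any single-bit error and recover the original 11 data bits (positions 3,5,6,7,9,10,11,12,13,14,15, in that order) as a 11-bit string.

s1: b1⊕b3⊕b5⊕b7⊕b9⊕b11⊕b13⊕b15 = 0⊕1⊕0⊕1⊕0⊕1⊕0⊕0 = 1
s2: b2⊕b3⊕b6⊕b7⊕b10⊕b11⊕b14⊕b15 = 0⊕1⊕0⊕1⊕0⊕1⊕0⊕0 = 1
s4: b4⊕b5⊕b6⊕b7⊕b12⊕b13⊕b14⊕b15 = 0⊕0⊕0⊕1⊕0⊕0⊕0⊕0 = 1
s8: b8⊕b9⊕b10⊕b11⊕b12⊕b13⊕b14⊕b15 = 0⊕0⊕0⊕1⊕0⊕0⊕0⊕0 = 1
Syndrome (s8...s1) = 1111 → position 15.
Flip bit 15: corrected codeword = 001000100010001
Data bits at positions 3,5,6,7,9,10,11,12,13,14,15: 10010010001

10010010001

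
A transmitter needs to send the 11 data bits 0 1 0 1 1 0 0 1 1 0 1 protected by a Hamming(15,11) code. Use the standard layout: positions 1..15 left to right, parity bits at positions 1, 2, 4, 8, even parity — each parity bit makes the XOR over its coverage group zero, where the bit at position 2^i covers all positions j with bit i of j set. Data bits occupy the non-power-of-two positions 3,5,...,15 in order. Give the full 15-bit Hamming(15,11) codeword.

100110101001101

Place data bits at non-power-of-two positions: b3=0, b5=1, b6=0, b7=1, b9=1, b10=0, b11=0, b12=1, b13=1, b14=0, b15=1.
p1 = XOR of data positions {3,5,7,9,11,13,15} = 0⊕1⊕1⊕1⊕0⊕1⊕1 = 1
p2 = XOR of data positions {3,6,7,10,11,14,15} = 0⊕0⊕1⊕0⊕0⊕0⊕1 = 0
p4 = XOR of data positions {5,6,7,12,13,14,15} = 1⊕0⊕1⊕1⊕1⊕0⊕1 = 1
p8 = XOR of data positions {9,10,11,12,13,14,15} = 1⊕0⊕0⊕1⊕1⊕0⊕1 = 0
Codeword b1..b15 = 100110101001101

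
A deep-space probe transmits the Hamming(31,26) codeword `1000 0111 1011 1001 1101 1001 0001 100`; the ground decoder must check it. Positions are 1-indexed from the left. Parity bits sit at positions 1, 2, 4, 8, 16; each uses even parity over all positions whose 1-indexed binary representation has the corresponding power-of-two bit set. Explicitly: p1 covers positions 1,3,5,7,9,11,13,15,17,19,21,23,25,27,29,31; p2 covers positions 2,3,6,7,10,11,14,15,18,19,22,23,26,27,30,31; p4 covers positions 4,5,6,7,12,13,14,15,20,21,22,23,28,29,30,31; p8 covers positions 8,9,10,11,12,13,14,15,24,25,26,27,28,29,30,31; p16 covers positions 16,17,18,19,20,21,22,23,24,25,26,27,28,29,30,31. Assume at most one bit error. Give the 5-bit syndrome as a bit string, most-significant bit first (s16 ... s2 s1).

00000

s1: b1⊕b3⊕b5⊕b7⊕b9⊕b11⊕b13⊕b15⊕b17⊕b19⊕b21⊕b23⊕b25⊕b27⊕b29⊕b31 = 1⊕0⊕0⊕1⊕1⊕1⊕1⊕0⊕1⊕0⊕1⊕0⊕0⊕0⊕1⊕0 = 0
s2: b2⊕b3⊕b6⊕b7⊕b10⊕b11⊕b14⊕b15⊕b18⊕b19⊕b22⊕b23⊕b26⊕b27⊕b30⊕b31 = 0⊕0⊕1⊕1⊕0⊕1⊕0⊕0⊕1⊕0⊕0⊕0⊕0⊕0⊕0⊕0 = 0
s4: b4⊕b5⊕b6⊕b7⊕b12⊕b13⊕b14⊕b15⊕b20⊕b21⊕b22⊕b23⊕b28⊕b29⊕b30⊕b31 = 0⊕0⊕1⊕1⊕1⊕1⊕0⊕0⊕1⊕1⊕0⊕0⊕1⊕1⊕0⊕0 = 0
s8: b8⊕b9⊕b10⊕b11⊕b12⊕b13⊕b14⊕b15⊕b24⊕b25⊕b26⊕b27⊕b28⊕b29⊕b30⊕b31 = 1⊕1⊕0⊕1⊕1⊕1⊕0⊕0⊕1⊕0⊕0⊕0⊕1⊕1⊕0⊕0 = 0
s16: b16⊕b17⊕b18⊕b19⊕b20⊕b21⊕b22⊕b23⊕b24⊕b25⊕b26⊕b27⊕b28⊕b29⊕b30⊕b31 = 1⊕1⊕1⊕0⊕1⊕1⊕0⊕0⊕1⊕0⊕0⊕0⊕1⊕1⊕0⊕0 = 0
Syndrome (s16...s1) = 00000 → position 0 (no error).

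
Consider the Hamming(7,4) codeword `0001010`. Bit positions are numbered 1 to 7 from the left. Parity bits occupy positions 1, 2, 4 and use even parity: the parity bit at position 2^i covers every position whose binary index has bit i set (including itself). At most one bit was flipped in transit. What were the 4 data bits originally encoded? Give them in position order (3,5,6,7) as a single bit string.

0010

s1: b1⊕b3⊕b5⊕b7 = 0⊕0⊕0⊕0 = 0
s2: b2⊕b3⊕b6⊕b7 = 0⊕0⊕1⊕0 = 1
s4: b4⊕b5⊕b6⊕b7 = 1⊕0⊕1⊕0 = 0
Syndrome (s4...s1) = 010 → position 2.
Flip bit 2: corrected codeword = 0101010
Data bits at positions 3,5,6,7: 0010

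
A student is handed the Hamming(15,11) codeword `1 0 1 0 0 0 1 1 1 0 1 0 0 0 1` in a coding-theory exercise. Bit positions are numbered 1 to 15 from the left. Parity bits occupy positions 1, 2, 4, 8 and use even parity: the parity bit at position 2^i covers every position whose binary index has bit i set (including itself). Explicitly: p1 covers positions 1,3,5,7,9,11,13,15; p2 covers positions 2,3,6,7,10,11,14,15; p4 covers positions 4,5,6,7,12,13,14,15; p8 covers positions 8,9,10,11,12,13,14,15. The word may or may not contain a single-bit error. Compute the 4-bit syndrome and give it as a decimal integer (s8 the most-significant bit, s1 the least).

0

s1: b1⊕b3⊕b5⊕b7⊕b9⊕b11⊕b13⊕b15 = 1⊕1⊕0⊕1⊕1⊕1⊕0⊕1 = 0
s2: b2⊕b3⊕b6⊕b7⊕b10⊕b11⊕b14⊕b15 = 0⊕1⊕0⊕1⊕0⊕1⊕0⊕1 = 0
s4: b4⊕b5⊕b6⊕b7⊕b12⊕b13⊕b14⊕b15 = 0⊕0⊕0⊕1⊕0⊕0⊕0⊕1 = 0
s8: b8⊕b9⊕b10⊕b11⊕b12⊕b13⊕b14⊕b15 = 1⊕1⊕0⊕1⊕0⊕0⊕0⊕1 = 0
Syndrome (s8...s1) = 0000 → position 0 (no error).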